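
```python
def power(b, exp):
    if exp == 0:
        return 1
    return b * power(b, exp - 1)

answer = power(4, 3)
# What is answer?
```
Call trace:
power(b=4, exp=3)
  power(b=4, exp=2)
    power(b=4, exp=1)
      power(b=4, exp=0)
      -> return 1
    -> return 4
  -> return 16
-> return 64

Final answer: 64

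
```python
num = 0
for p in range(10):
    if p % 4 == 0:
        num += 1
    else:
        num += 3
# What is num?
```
Trace:
  num=0
  num=1, p=0
  num=4, p=1
  num=7, p=2
  num=10, p=3
  num=11, p=4
  num=14, p=5
  num=17, p=6
  num=20, p=7
  num=21, p=8
  num=24, p=9

Final answer: 24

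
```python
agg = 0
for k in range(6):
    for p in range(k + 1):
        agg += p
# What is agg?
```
Trace:
  agg=0
  agg=0, k=0, p=0
  agg=0, k=1, p=0
  agg=1, k=1, p=1
  agg=1, k=2, p=0
  agg=2, k=2, p=1
  agg=4, k=2, p=2
  agg=4, k=3, p=0
  agg=5, k=3, p=1
  agg=7, k=3, p=2
  agg=10, k=3, p=3
  agg=10, k=4, p=0
  agg=11, k=4, p=1
  agg=13, k=4, p=2
  agg=16, k=4, p=3
  agg=20, k=4, p=4
  agg=20, k=5, p=0
  agg=21, k=5, p=1
  agg=23, k=5, p=2
  agg=26, k=5, p=3
  agg=30, k=5, p=4
  agg=35, k=5, p=5

Final answer: 35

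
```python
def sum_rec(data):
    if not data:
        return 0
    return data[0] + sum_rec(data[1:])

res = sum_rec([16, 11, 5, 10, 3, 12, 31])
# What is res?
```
Call trace:
sum_rec(data=[16, 11, 5, 10, 3, 12, 31])
  sum_rec(data=[11, 5, 10, 3, 12, 31])
    sum_rec(data=[5, 10, 3, 12, 31])
      sum_rec(data=[10, 3, 12, 31])
        sum_rec(data=[3, 12, 31])
          sum_rec(data=[12, 31])
            sum_rec(data=[31])
              sum_rec(data=[])
              -> return 0
            -> return 31
          -> return 43
        -> return 46
      -> return 56
    -> return 61
  -> return 72
-> return 88

Final answer: 88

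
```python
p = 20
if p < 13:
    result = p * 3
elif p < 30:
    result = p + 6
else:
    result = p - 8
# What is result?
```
Trace:
  p=20
  p=20, result=26

Final answer: 26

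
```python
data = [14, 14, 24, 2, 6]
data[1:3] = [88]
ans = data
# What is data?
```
Trace:
  data=[14, 14, 24, 2, 6]
  data=[14, 88, 2, 6]
  data=[14, 88, 2, 6], ans=[14, 88, 2, 6]

Final answer: [14, 88, 2, 6]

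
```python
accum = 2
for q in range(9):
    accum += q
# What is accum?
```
Trace:
  accum=2
  accum=2, q=0
  accum=3, q=1
  accum=5, q=2
  accum=8, q=3
  accum=12, q=4
  accum=17, q=5
  accum=23, q=6
  accum=30, q=7
  accum=38, q=8

Final answer: 38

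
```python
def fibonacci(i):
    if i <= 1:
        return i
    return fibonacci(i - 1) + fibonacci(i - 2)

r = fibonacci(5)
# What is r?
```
Call trace (a repeated sub-call is expanded the first time; later identical calls just restate its return value):
fibonacci(i=5)
  fibonacci(i=4)
    fibonacci(i=3)
      fibonacci(i=2)
        fibonacci(i=1)
        -> return 1
        fibonacci(i=0)
        -> return 0
      -> return 1
      fibonacci(i=1)
      -> return 1
    -> return 2
    fibonacci(i=2) -> return 1  (same call as traced above)
  -> return 3
  fibonacci(i=3) -> return 2  (same call as traced above)
-> return 5

Final answer: 5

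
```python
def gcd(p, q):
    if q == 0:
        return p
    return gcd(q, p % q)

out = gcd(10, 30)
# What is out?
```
Call trace:
gcd(p=10, q=30)
  gcd(p=30, q=10)
    gcd(p=10, q=0)
    -> return 10
  -> return 10
-> return 10

Final answer: 10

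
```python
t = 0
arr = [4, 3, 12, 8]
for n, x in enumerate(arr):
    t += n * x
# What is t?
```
Trace:
  t=0
  t=0, n=0, x=4
  t=3, n=1, x=3
  t=27, n=2, x=12
  t=51, n=3, x=8

Final answer: 51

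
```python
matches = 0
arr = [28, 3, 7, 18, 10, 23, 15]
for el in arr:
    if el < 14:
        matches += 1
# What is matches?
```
Trace:
  matches=0
  matches=0, el=28
  matches=1, el=3
  matches=2, el=7
  matches=2, el=18
  matches=3, el=10
  matches=3, el=23
  matches=3, el=15

Final answer: 3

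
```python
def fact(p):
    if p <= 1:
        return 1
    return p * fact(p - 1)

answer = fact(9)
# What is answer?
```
Call trace:
fact(p=9)
  fact(p=8)
    fact(p=7)
      fact(p=6)
        fact(p=5)
          fact(p=4)
            fact(p=3)
              fact(p=2)
                fact(p=1)
                -> return 1
              -> return 2
            -> return 6
          -> return 24
        -> return 120
      -> return 720
    -> return 5040
  -> return 40320
-> return 362880

Final answer: 362880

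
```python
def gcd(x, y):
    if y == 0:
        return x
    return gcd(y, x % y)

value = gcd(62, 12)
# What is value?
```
Call trace:
gcd(x=62, y=12)
  gcd(x=12, y=2)
    gcd(x=2, y=0)
    -> return 2
  -> return 2
-> return 2

Final answer: 2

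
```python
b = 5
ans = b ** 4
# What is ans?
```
Trace:
  b=5
  b=5, ans=625

Final answer: 625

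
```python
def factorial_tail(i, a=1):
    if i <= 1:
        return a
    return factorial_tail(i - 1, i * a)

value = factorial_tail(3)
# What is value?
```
Call trace:
factorial_tail(i=3, a=1)
  factorial_tail(i=2, a=3)
    factorial_tail(i=1, a=6)
    -> return 6
  -> return 6
-> return 6

Final answer: 6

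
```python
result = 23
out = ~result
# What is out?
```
Trace:
  result=23
  result=23, out=-24

Final answer: -24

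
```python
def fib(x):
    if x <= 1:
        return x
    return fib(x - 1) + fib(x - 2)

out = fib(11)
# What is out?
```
Call trace (a repeated sub-call is expanded the first time; later identical calls just restate its return value):
fib(x=11)
  fib(x=10)
    fib(x=9)
      fib(x=8)
        fib(x=7)
          fib(x=6)
            fib(x=5)
              fib(x=4)
                fib(x=3)
                  fib(x=2)
                    fib(x=1)
                    -> return 1
                    fib(x=0)
                    -> return 0
                  -> return 1
                  fib(x=1)
                  -> return 1
                -> return 2
                fib(x=2) -> return 1  (same call as traced above)
              -> return 3
              fib(x=3) -> return 2  (same call as traced above)
            -> return 5
            fib(x=4) -> return 3  (same call as traced above)
          -> return 8
          fib(x=5) -> return 5  (same call as traced above)
        -> return 13
        fib(x=6) -> return 8  (same call as traced above)
      -> return 21
      fib(x=7) -> return 13  (same call as traced above)
    -> return 34
    fib(x=8) -> return 21  (same call as traced above)
  -> return 55
  fib(x=9) -> return 34  (same call as traced above)
-> return 89

Final answer: 89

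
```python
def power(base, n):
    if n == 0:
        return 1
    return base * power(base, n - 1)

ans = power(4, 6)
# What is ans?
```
Call trace:
power(base=4, n=6)
  power(base=4, n=5)
    power(base=4, n=4)
      power(base=4, n=3)
        power(base=4, n=2)
          power(base=4, n=1)
            power(base=4, n=0)
            -> return 1
          -> return 4
        -> return 16
      -> return 64
    -> return 256
  -> return 1024
-> return 4096

Final answer: 4096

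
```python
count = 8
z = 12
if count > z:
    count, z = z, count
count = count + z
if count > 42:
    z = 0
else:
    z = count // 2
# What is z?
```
Trace:
  count=8
  count=8, z=12
  count=8, z=12
  count=20, z=12
  count=20, z=10

Final answer: 10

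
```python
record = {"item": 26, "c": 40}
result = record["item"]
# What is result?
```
Trace:
  record={'item': 26, 'c': 40}
  record={'item': 26, 'c': 40}, result=26

Final answer: 26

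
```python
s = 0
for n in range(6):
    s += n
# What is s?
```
Trace:
  s=0
  s=0, n=0
  s=1, n=1
  s=3, n=2
  s=6, n=3
  s=10, n=4
  s=15, n=5

Final answer: 15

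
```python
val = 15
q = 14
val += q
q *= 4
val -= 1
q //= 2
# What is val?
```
Trace:
  val=15
  val=15, q=14
  val=29, q=14
  val=29, q=56
  val=28, q=56
  val=28, q=28

Final answer: 28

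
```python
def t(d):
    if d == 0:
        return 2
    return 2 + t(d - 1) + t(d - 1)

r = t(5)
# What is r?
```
Call trace (a repeated sub-call is expanded the first time; later identical calls just restate its return value):
t(d=5)
  t(d=4)
    t(d=3)
      t(d=2)
        t(d=1)
          t(d=0)
          -> return 2
          t(d=0)
          -> return 2
        -> return 6
        t(d=1) -> return 6  (same call as traced above)
      -> return 14
      t(d=2) -> return 14  (same call as traced above)
    -> return 30
    t(d=3) -> return 30  (same call as traced above)
  -> return 62
  t(d=4) -> return 62  (same call as traced above)
-> return 126

Final answer: 126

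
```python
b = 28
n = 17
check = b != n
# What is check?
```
Trace:
  b=28
  b=28, n=17
  b=28, n=17, check=True

Final answer: True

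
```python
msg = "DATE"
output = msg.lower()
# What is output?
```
Trace:
  msg='DATE'
  msg='DATE', output='date'

Final answer: 'date'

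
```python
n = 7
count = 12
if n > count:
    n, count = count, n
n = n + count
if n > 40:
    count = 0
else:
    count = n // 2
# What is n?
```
Trace:
  n=7
  n=7, count=12
  n=7, count=12
  n=19, count=12
  n=19, count=9

Final answer: 19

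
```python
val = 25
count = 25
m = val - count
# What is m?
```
Trace:
  val=25
  val=25, count=25
  val=25, count=25, m=0

Final answer: 0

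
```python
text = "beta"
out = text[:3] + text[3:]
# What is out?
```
Trace:
  text='beta'
  text='beta', out='beta'

Final answer: 'beta'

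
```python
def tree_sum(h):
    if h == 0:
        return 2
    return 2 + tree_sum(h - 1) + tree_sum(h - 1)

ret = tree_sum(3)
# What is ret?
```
Call trace (a repeated sub-call is expanded the first time; later identical calls just restate its return value):
tree_sum(h=3)
  tree_sum(h=2)
    tree_sum(h=1)
      tree_sum(h=0)
      -> return 2
      tree_sum(h=0)
      -> return 2
    -> return 6
    tree_sum(h=1) -> return 6  (same call as traced above)
  -> return 14
  tree_sum(h=2) -> return 14  (same call as traced above)
-> return 30

Final answer: 30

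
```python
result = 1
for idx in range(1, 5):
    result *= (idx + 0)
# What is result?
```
Trace:
  result=1
  result=1, idx=1
  result=2, idx=2
  result=6, idx=3
  result=24, idx=4

Final answer: 24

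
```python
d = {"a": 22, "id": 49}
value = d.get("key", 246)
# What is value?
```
Trace:
  d={'a': 22, 'id': 49}
  d={'a': 22, 'id': 49}, value=246

Final answer: 246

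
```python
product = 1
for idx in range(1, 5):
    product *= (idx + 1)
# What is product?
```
Trace:
  product=1
  product=2, idx=1
  product=6, idx=2
  product=24, idx=3
  product=120, idx=4

Final answer: 120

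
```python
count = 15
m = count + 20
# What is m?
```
Trace:
  count=15
  count=15, m=35

Final answer: 35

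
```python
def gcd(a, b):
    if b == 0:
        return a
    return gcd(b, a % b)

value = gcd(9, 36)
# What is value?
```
Call trace:
gcd(a=9, b=36)
  gcd(a=36, b=9)
    gcd(a=9, b=0)
    -> return 9
  -> return 9
-> return 9

Final answer: 9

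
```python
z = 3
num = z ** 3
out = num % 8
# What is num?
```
Trace:
  z=3
  z=3, num=27
  z=3, num=27, out=3

Final answer: 27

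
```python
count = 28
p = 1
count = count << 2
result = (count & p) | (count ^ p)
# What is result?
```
Trace:
  count=28
  count=28, p=1
  count=112, p=1
  count=112, p=1, result=113

Final answer: 113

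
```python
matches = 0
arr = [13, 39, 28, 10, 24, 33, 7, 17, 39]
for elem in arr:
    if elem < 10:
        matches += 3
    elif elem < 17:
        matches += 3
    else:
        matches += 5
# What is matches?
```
Trace:
  matches=0
  matches=3, elem=13
  matches=8, elem=39
  matches=13, elem=28
  matches=16, elem=10
  matches=21, elem=24
  matches=26, elem=33
  matches=29, elem=7
  matches=34, elem=17
  matches=39, elem=39

Final answer: 39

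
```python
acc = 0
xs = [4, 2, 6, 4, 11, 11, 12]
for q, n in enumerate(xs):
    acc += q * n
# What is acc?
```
Trace:
  acc=0
  acc=0, q=0, n=4
  acc=2, q=1, n=2
  acc=14, q=2, n=6
  acc=26, q=3, n=4
  acc=70, q=4, n=11
  acc=125, q=5, n=11
  acc=197, q=6, n=12

Final answer: 197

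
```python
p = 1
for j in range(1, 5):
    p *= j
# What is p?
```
Trace:
  p=1
  p=1, j=1
  p=2, j=2
  p=6, j=3
  p=24, j=4

Final answer: 24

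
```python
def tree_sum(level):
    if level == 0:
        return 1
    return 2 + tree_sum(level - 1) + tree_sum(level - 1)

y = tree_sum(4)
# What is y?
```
Call trace (a repeated sub-call is expanded the first time; later identical calls just restate its return value):
tree_sum(level=4)
  tree_sum(level=3)
    tree_sum(level=2)
      tree_sum(level=1)
        tree_sum(level=0)
        -> return 1
        tree_sum(level=0)
        -> return 1
      -> return 4
      tree_sum(level=1) -> return 4  (same call as traced above)
    -> return 10
    tree_sum(level=2) -> return 10  (same call as traced above)
  -> return 22
  tree_sum(level=3) -> return 22  (same call as traced above)
-> return 46

Final answer: 46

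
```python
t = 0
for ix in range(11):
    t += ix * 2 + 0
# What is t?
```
Trace:
  t=0
  t=0, ix=0
  t=2, ix=1
  t=6, ix=2
  t=12, ix=3
  t=20, ix=4
  t=30, ix=5
  t=42, ix=6
  t=56, ix=7
  t=72, ix=8
  t=90, ix=9
  t=110, ix=10

Final answer: 110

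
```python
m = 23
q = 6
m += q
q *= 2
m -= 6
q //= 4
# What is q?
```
Trace:
  m=23
  m=23, q=6
  m=29, q=6
  m=29, q=12
  m=23, q=12
  m=23, q=3

Final answer: 3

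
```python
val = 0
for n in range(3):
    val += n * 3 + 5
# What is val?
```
Trace:
  val=0
  val=5, n=0
  val=13, n=1
  val=24, n=2

Final answer: 24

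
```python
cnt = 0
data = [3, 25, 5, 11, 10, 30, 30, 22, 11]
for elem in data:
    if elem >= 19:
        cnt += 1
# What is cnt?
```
Trace:
  cnt=0
  cnt=0, elem=3
  cnt=1, elem=25
  cnt=1, elem=5
  cnt=1, elem=11
  cnt=1, elem=10
  cnt=2, elem=30
  cnt=3, elem=30
  cnt=4, elem=22
  cnt=4, elem=11

Final answer: 4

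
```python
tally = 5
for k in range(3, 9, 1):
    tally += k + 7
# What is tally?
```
Trace:
  tally=5
  tally=15, k=3
  tally=26, k=4
  tally=38, k=5
  tally=51, k=6
  tally=65, k=7
  tally=80, k=8

Final answer: 80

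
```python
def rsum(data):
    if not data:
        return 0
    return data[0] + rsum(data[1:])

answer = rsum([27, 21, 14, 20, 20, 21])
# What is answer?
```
Call trace:
rsum(data=[27, 21, 14, 20, 20, 21])
  rsum(data=[21, 14, 20, 20, 21])
    rsum(data=[14, 20, 20, 21])
      rsum(data=[20, 20, 21])
        rsum(data=[20, 21])
          rsum(data=[21])
            rsum(data=[])
            -> return 0
          -> return 21
        -> return 41
      -> return 61
    -> return 75
  -> return 96
-> return 123

Final answer: 123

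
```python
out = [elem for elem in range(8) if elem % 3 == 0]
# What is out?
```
Trace:
  elem=0
  elem=1
  elem=2
  elem=3
  elem=4
  elem=5
  elem=6
  elem=7
  out=[0, 3, 6]

Final answer: [0, 3, 6]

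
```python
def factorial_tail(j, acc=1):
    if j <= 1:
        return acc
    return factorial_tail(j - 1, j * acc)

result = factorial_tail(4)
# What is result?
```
Call trace:
factorial_tail(j=4, acc=1)
  factorial_tail(j=3, acc=4)
    factorial_tail(j=2, acc=12)
      factorial_tail(j=1, acc=24)
      -> return 24
    -> return 24
  -> return 24
-> return 24

Final answer: 24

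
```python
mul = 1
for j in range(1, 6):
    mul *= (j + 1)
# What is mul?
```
Trace:
  mul=1
  mul=2, j=1
  mul=6, j=2
  mul=24, j=3
  mul=120, j=4
  mul=720, j=5

Final answer: 720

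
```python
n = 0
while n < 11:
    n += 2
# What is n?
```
Trace:
  n=0
  n=2
  n=4
  n=6
  n=8
  n=10
  n=12

Final answer: 12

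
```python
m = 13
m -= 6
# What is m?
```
Trace:
  m=13
  m=7

Final answer: 7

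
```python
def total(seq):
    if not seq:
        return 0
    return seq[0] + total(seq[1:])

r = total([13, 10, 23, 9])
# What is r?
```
Call trace:
total(seq=[13, 10, 23, 9])
  total(seq=[10, 23, 9])
    total(seq=[23, 9])
      total(seq=[9])
        total(seq=[])
        -> return 0
      -> return 9
    -> return 32
  -> return 42
-> return 55

Final answer: 55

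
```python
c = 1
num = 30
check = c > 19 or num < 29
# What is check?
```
Trace:
  c=1
  c=1, num=30
  c=1, num=30, check=False

Final answer: False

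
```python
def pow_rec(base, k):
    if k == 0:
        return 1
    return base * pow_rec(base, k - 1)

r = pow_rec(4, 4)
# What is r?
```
Call trace:
pow_rec(base=4, k=4)
  pow_rec(base=4, k=3)
    pow_rec(base=4, k=2)
      pow_rec(base=4, k=1)
        pow_rec(base=4, k=0)
        -> return 1
      -> return 4
    -> return 16
  -> return 64
-> return 256

Final answer: 256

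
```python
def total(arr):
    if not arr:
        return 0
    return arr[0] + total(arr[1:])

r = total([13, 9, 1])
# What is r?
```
Call trace:
total(arr=[13, 9, 1])
  total(arr=[9, 1])
    total(arr=[1])
      total(arr=[])
      -> return 0
    -> return 1
  -> return 10
-> return 23

Final answer: 23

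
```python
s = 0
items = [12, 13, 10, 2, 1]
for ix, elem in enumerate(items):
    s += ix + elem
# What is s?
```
Trace:
  s=0
  s=12, ix=0, elem=12
  s=26, ix=1, elem=13
  s=38, ix=2, elem=10
  s=43, ix=3, elem=2
  s=48, ix=4, elem=1

Final answer: 48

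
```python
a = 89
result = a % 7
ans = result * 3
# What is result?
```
Trace:
  a=89
  a=89, result=5
  a=89, result=5, ans=15

Final answer: 5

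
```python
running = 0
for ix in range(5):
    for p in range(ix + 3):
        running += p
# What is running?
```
Trace:
  running=0
  running=0, ix=0, p=0
  running=1, ix=0, p=1
  running=3, ix=0, p=2
  running=3, ix=1, p=0
  running=4, ix=1, p=1
  running=6, ix=1, p=2
  running=9, ix=1, p=3
  running=9, ix=2, p=0
  running=10, ix=2, p=1
  running=12, ix=2, p=2
  running=15, ix=2, p=3
  running=19, ix=2, p=4
  running=19, ix=3, p=0
  running=20, ix=3, p=1
  running=22, ix=3, p=2
  running=25, ix=3, p=3
  running=29, ix=3, p=4
  running=34, ix=3, p=5
  running=34, ix=4, p=0
  running=35, ix=4, p=1
  running=37, ix=4, p=2
  running=40, ix=4, p=3
  running=44, ix=4, p=4
  running=49, ix=4, p=5
  running=55, ix=4, p=6

Final answer: 55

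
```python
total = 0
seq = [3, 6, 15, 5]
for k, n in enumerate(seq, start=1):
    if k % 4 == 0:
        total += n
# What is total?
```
Trace:
  total=0
  total=0, k=1, n=3
  total=0, k=2, n=6
  total=0, k=3, n=15
  total=5, k=4, n=5

Final answer: 5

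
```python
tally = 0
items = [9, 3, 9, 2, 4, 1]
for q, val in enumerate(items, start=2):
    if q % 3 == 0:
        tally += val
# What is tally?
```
Trace:
  tally=0
  tally=0, q=2, val=9
  tally=3, q=3, val=3
  tally=3, q=4, val=9
  tally=3, q=5, val=2
  tally=7, q=6, val=4
  tally=7, q=7, val=1

Final answer: 7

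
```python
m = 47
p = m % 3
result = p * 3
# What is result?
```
Trace:
  m=47
  m=47, p=2
  m=47, p=2, result=6

Final answer: 6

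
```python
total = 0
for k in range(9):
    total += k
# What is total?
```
Trace:
  total=0
  total=0, k=0
  total=1, k=1
  total=3, k=2
  total=6, k=3
  total=10, k=4
  total=15, k=5
  total=21, k=6
  total=28, k=7
  total=36, k=8

Final answer: 36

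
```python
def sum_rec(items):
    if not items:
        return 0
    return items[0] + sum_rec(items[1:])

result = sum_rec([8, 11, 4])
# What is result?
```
Call trace:
sum_rec(items=[8, 11, 4])
  sum_rec(items=[11, 4])
    sum_rec(items=[4])
      sum_rec(items=[])
      -> return 0
    -> return 4
  -> return 15
-> return 23

Final answer: 23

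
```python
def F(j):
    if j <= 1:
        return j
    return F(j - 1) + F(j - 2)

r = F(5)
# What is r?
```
Call trace (a repeated sub-call is expanded the first time; later identical calls just restate its return value):
F(j=5)
  F(j=4)
    F(j=3)
      F(j=2)
        F(j=1)
        -> return 1
        F(j=0)
        -> return 0
      -> return 1
      F(j=1)
      -> return 1
    -> return 2
    F(j=2) -> return 1  (same call as traced above)
  -> return 3
  F(j=3) -> return 2  (same call as traced above)
-> return 5

Final answer: 5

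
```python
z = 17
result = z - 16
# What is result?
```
Trace:
  z=17
  z=17, result=1

Final answer: 1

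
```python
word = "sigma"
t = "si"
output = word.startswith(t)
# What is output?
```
Trace:
  word='sigma'
  word='sigma', t='si'
  word='sigma', t='si', output=True

Final answer: True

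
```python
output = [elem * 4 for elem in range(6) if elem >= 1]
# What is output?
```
Trace:
  elem=0
  elem=1
  elem=2
  elem=3
  elem=4
  elem=5
  output=[4, 8, 12, 16, 20]

Final answer: [4, 8, 12, 16, 20]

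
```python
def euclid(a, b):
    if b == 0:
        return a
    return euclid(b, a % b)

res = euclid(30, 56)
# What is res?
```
Call trace:
euclid(a=30, b=56)
  euclid(a=56, b=30)
    euclid(a=30, b=26)
      euclid(a=26, b=4)
        euclid(a=4, b=2)
          euclid(a=2, b=0)
          -> return 2
        -> return 2
      -> return 2
    -> return 2
  -> return 2
-> return 2

Final answer: 2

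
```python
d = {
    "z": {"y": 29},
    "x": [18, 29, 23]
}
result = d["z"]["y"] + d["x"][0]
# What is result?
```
Trace:
  d={'z': {'y': 29}, 'x': [18, 29, 23]}
  d={'z': {'y': 29}, 'x': [18, 29, 23]}, result=47

Final answer: 47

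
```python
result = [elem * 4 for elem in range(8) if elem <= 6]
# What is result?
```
Trace:
  elem=0
  elem=1
  elem=2
  elem=3
  elem=4
  elem=5
  elem=6
  elem=7
  result=[0, 4, 8, 12, 16, 20, 24]

Final answer: [0, 4, 8, 12, 16, 20, 24]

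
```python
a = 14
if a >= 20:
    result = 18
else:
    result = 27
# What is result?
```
Trace:
  a=14
  a=14, result=27

Final answer: 27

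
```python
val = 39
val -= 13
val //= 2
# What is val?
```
Trace:
  val=39
  val=26
  val=13

Final answer: 13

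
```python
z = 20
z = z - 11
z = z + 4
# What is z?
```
Trace:
  z=20
  z=9
  z=13

Final answer: 13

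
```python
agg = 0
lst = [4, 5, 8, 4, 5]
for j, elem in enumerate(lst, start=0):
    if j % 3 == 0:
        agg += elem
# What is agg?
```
Trace:
  agg=0
  agg=4, j=0, elem=4
  agg=4, j=1, elem=5
  agg=4, j=2, elem=8
  agg=8, j=3, elem=4
  agg=8, j=4, elem=5

Final answer: 8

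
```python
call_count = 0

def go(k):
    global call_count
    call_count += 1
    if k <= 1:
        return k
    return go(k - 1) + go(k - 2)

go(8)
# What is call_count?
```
Call trace (a repeated sub-call is expanded the first time; later identical calls just restate its return value):
go(k=8)
  go(k=7)
    go(k=6)
      go(k=5)
        go(k=4)
          go(k=3)
            go(k=2)
              go(k=1)
              -> return 1
              go(k=0)
              -> return 0
            -> return 1
            go(k=1)
            -> return 1
          -> return 2
          go(k=2) -> return 1  (same call as traced above)
        -> return 3
        go(k=3) -> return 2  (same call as traced above)
      -> return 5
      go(k=4) -> return 3  (same call as traced above)
    -> return 8
    go(k=5) -> return 5  (same call as traced above)
  -> return 13
  go(k=6) -> return 8  (same call as traced above)
-> return 21

call_count is incremented once per call, so count the calls in each subtree. Let C(k) = number of calls made by go(k).
C(0) = C(1) = 1 (base case, no recursion); C(k) = 1 + C(k - 1) + C(k - 2) otherwise.
C(2) = 1 + C(1) + C(0) = 1 + 1 + 1 = 3
C(3) = 1 + C(2) + C(1) = 1 + 3 + 1 = 5
C(4) = 1 + C(3) + C(2) = 1 + 5 + 3 = 9
C(5) = 1 + C(4) + C(3) = 1 + 9 + 5 = 15
C(6) = 1 + C(5) + C(4) = 1 + 15 + 9 = 25
C(7) = 1 + C(6) + C(5) = 1 + 25 + 15 = 41
C(8) = 1 + C(7) + C(6) = 1 + 41 + 25 = 67
call_count = C(8) = 67

Final answer: 67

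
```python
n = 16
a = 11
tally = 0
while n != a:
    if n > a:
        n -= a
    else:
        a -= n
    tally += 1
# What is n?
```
Trace:
  n=16
  n=16, a=11
  n=16, a=11, tally=0
  n=5, a=11, tally=1
  n=5, a=6, tally=2
  n=5, a=1, tally=3
  n=4, a=1, tally=4
  n=3, a=1, tally=5
  n=2, a=1, tally=6
  n=1, a=1, tally=7

Final answer: 1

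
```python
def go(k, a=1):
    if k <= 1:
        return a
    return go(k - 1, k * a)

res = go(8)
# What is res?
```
Call trace:
go(k=8, a=1)
  go(k=7, a=8)
    go(k=6, a=56)
      go(k=5, a=336)
        go(k=4, a=1680)
          go(k=3, a=6720)
            go(k=2, a=20160)
              go(k=1, a=40320)
              -> return 40320
            -> return 40320
          -> return 40320
        -> return 40320
      -> return 40320
    -> return 40320
  -> return 40320
-> return 40320

Final answer: 40320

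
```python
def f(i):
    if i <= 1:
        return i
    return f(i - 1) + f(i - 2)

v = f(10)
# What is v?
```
Call trace (a repeated sub-call is expanded the first time; later identical calls just restate its return value):
f(i=10)
  f(i=9)
    f(i=8)
      f(i=7)
        f(i=6)
          f(i=5)
            f(i=4)
              f(i=3)
                f(i=2)
                  f(i=1)
                  -> return 1
                  f(i=0)
                  -> return 0
                -> return 1
                f(i=1)
                -> return 1
              -> return 2
              f(i=2) -> return 1  (same call as traced above)
            -> return 3
            f(i=3) -> return 2  (same call as traced above)
          -> return 5
          f(i=4) -> return 3  (same call as traced above)
        -> return 8
        f(i=5) -> return 5  (same call as traced above)
      -> return 13
      f(i=6) -> return 8  (same call as traced above)
    -> return 21
    f(i=7) -> return 13  (same call as traced above)
  -> return 34
  f(i=8) -> return 21  (same call as traced above)
-> return 55

Final answer: 55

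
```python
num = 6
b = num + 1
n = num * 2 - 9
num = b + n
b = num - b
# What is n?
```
Trace:
  num=6
  num=6, b=7
  num=6, b=7, n=3
  num=10, b=7, n=3
  num=10, b=3, n=3

Final answer: 3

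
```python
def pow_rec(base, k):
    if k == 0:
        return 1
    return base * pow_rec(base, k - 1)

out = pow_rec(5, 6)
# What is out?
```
Call trace:
pow_rec(base=5, k=6)
  pow_rec(base=5, k=5)
    pow_rec(base=5, k=4)
      pow_rec(base=5, k=3)
        pow_rec(base=5, k=2)
          pow_rec(base=5, k=1)
            pow_rec(base=5, k=0)
            -> return 1
          -> return 5
        -> return 25
      -> return 125
    -> return 625
  -> return 3125
-> return 15625

Final answer: 15625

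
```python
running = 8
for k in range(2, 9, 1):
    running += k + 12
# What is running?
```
Trace:
  running=8
  running=22, k=2
  running=37, k=3
  running=53, k=4
  running=70, k=5
  running=88, k=6
  running=107, k=7
  running=127, k=8

Final answer: 127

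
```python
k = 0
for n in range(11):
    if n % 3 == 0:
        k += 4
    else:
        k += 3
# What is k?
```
Trace:
  k=0
  k=4, n=0
  k=7, n=1
  k=10, n=2
  k=14, n=3
  k=17, n=4
  k=20, n=5
  k=24, n=6
  k=27, n=7
  k=30, n=8
  k=34, n=9
  k=37, n=10

Final answer: 37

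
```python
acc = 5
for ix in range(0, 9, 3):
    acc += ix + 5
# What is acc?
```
Trace:
  acc=5
  acc=10, ix=0
  acc=18, ix=3
  acc=29, ix=6

Final answer: 29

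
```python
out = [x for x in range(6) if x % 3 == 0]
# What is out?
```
Trace:
  x=0
  x=1
  x=2
  x=3
  x=4
  x=5
  out=[0, 3]

Final answer: [0, 3]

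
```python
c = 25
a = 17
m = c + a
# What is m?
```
Trace:
  c=25
  c=25, a=17
  c=25, a=17, m=42

Final answer: 42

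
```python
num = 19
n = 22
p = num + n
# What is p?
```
Trace:
  num=19
  num=19, n=22
  num=19, n=22, p=41

Final answer: 41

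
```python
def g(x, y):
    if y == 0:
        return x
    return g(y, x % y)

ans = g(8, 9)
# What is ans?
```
Call trace:
g(x=8, y=9)
  g(x=9, y=8)
    g(x=8, y=1)
      g(x=1, y=0)
      -> return 1
    -> return 1
  -> return 1
-> return 1

Final answer: 1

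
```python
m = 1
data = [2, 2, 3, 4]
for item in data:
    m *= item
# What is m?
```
Trace:
  m=1
  m=2, item=2
  m=4, item=2
  m=12, item=3
  m=48, item=4

Final answer: 48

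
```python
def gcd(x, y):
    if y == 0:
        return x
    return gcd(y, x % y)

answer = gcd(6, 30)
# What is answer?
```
Call trace:
gcd(x=6, y=30)
  gcd(x=30, y=6)
    gcd(x=6, y=0)
    -> return 6
  -> return 6
-> return 6

Final answer: 6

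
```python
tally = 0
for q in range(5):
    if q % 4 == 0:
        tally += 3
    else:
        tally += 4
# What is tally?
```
Trace:
  tally=0
  tally=3, q=0
  tally=7, q=1
  tally=11, q=2
  tally=15, q=3
  tally=18, q=4

Final answer: 18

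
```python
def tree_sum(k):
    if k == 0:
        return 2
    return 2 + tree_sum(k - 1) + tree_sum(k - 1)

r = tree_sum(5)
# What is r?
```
Call trace (a repeated sub-call is expanded the first time; later identical calls just restate its return value):
tree_sum(k=5)
  tree_sum(k=4)
    tree_sum(k=3)
      tree_sum(k=2)
        tree_sum(k=1)
          tree_sum(k=0)
          -> return 2
          tree_sum(k=0)
          -> return 2
        -> return 6
        tree_sum(k=1) -> return 6  (same call as traced above)
      -> return 14
      tree_sum(k=2) -> return 14  (same call as traced above)
    -> return 30
    tree_sum(k=3) -> return 30  (same call as traced above)
  -> return 62
  tree_sum(k=4) -> return 62  (same call as traced above)
-> return 126

Final answer: 126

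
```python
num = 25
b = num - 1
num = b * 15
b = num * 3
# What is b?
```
Trace:
  num=25
  num=25, b=24
  num=360, b=24
  num=360, b=1080

Final answer: 1080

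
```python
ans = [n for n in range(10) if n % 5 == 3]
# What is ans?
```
Trace:
  n=0
  n=1
  n=2
  n=3
  n=4
  n=5
  n=6
  n=7
  n=8
  n=9
  ans=[3, 8]

Final answer: [3, 8]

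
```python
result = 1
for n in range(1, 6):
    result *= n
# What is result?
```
Trace:
  result=1
  result=1, n=1
  result=2, n=2
  result=6, n=3
  result=24, n=4
  result=120, n=5

Final answer: 120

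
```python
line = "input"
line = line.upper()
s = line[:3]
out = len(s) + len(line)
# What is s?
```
Trace:
  line='input'
  line='INPUT'
  line='INPUT', s='INP'
  line='INPUT', s='INP', out=8

Final answer: 'INP'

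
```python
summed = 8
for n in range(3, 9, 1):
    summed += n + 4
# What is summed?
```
Trace:
  summed=8
  summed=15, n=3
  summed=23, n=4
  summed=32, n=5
  summed=42, n=6
  summed=53, n=7
  summed=65, n=8

Final answer: 65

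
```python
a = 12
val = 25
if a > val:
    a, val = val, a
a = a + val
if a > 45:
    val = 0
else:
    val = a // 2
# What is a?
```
Trace:
  a=12
  a=12, val=25
  a=12, val=25
  a=37, val=25
  a=37, val=18

Final answer: 37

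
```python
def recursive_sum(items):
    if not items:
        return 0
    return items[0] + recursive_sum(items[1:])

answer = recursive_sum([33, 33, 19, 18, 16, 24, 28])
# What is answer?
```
Call trace:
recursive_sum(items=[33, 33, 19, 18, 16, 24, 28])
  recursive_sum(items=[33, 19, 18, 16, 24, 28])
    recursive_sum(items=[19, 18, 16, 24, 28])
      recursive_sum(items=[18, 16, 24, 28])
        recursive_sum(items=[16, 24, 28])
          recursive_sum(items=[24, 28])
            recursive_sum(items=[28])
              recursive_sum(items=[])
              -> return 0
            -> return 28
          -> return 52
        -> return 68
      -> return 86
    -> return 105
  -> return 138
-> return 171

Final answer: 171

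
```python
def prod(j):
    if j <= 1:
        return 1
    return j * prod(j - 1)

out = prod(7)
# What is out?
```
Call trace:
prod(j=7)
  prod(j=6)
    prod(j=5)
      prod(j=4)
        prod(j=3)
          prod(j=2)
            prod(j=1)
            -> return 1
          -> return 2
        -> return 6
      -> return 24
    -> return 120
  -> return 720
-> return 5040

Final answer: 5040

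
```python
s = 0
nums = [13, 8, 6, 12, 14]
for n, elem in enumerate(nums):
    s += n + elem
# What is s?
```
Trace:
  s=0
  s=13, n=0, elem=13
  s=22, n=1, elem=8
  s=30, n=2, elem=6
  s=45, n=3, elem=12
  s=63, n=4, elem=14

Final answer: 63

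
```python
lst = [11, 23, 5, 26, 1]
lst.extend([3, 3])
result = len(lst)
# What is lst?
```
Trace:
  lst=[11, 23, 5, 26, 1]
  lst=[11, 23, 5, 26, 1, 3, 3]
  lst=[11, 23, 5, 26, 1, 3, 3], result=7

Final answer: [11, 23, 5, 26, 1, 3, 3]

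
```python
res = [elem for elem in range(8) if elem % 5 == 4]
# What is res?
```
Trace:
  elem=0
  elem=1
  elem=2
  elem=3
  elem=4
  elem=5
  elem=6
  elem=7
  res=[4]

Final answer: [4]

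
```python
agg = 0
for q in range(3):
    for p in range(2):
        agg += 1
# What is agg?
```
Trace:
  agg=0
  agg=1, q=0, p=0
  agg=2, q=0, p=1
  agg=3, q=1, p=0
  agg=4, q=1, p=1
  agg=5, q=2, p=0
  agg=6, q=2, p=1

Final answer: 6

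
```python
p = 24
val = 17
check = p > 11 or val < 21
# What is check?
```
Trace:
  p=24
  p=24, val=17
  p=24, val=17, check=True

Final answer: True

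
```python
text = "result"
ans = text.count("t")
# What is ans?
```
Trace:
  text='result'
  text='result', ans=1

Final answer: 1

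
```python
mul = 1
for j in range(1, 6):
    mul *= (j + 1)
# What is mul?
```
Trace:
  mul=1
  mul=2, j=1
  mul=6, j=2
  mul=24, j=3
  mul=120, j=4
  mul=720, j=5

Final answer: 720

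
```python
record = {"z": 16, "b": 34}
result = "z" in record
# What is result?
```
Trace:
  record={'z': 16, 'b': 34}
  record={'z': 16, 'b': 34}, result=True

Final answer: True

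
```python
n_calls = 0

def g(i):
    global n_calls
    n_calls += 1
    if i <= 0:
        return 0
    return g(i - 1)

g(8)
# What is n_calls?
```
Call trace:
g(i=8)
  g(i=7)
    g(i=6)
      g(i=5)
        g(i=4)
          g(i=3)
            g(i=2)
              g(i=1)
                g(i=0)
                -> return 0
              -> return 0
            -> return 0
          -> return 0
        -> return 0
      -> return 0
    -> return 0
  -> return 0
-> return 0

n_calls is incremented once per call. g is entered once for each i = 8, 7, 6, 5, 4, 3, 2, 1, 0 (the i <= 0 call returns without recursing), i.e. 8 + 1 calls.
n_calls = 9

Final answer: 9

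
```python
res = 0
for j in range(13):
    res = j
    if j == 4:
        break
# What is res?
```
Trace:
  res=0
  res=0, j=0
  res=1, j=1
  res=2, j=2
  res=3, j=3
  res=4, j=4

Final answer: 4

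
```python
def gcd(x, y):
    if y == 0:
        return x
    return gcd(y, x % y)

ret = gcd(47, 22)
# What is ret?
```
Call trace:
gcd(x=47, y=22)
  gcd(x=22, y=3)
    gcd(x=3, y=1)
      gcd(x=1, y=0)
      -> return 1
    -> return 1
  -> return 1
-> return 1

Final answer: 1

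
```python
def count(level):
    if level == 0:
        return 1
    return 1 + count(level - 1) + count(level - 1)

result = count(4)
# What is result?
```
Call trace (a repeated sub-call is expanded the first time; later identical calls just restate its return value):
count(level=4)
  count(level=3)
    count(level=2)
      count(level=1)
        count(level=0)
        -> return 1
        count(level=0)
        -> return 1
      -> return 3
      count(level=1) -> return 3  (same call as traced above)
    -> return 7
    count(level=2) -> return 7  (same call as traced above)
  -> return 15
  count(level=3) -> return 15  (same call as traced above)
-> return 31

Final answer: 31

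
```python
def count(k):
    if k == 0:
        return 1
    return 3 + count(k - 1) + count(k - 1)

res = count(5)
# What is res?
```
Call trace (a repeated sub-call is expanded the first time; later identical calls just restate its return value):
count(k=5)
  count(k=4)
    count(k=3)
      count(k=2)
        count(k=1)
          count(k=0)
          -> return 1
          count(k=0)
          -> return 1
        -> return 5
        count(k=1) -> return 5  (same call as traced above)
      -> return 13
      count(k=2) -> return 13  (same call as traced above)
    -> return 29
    count(k=3) -> return 29  (same call as traced above)
  -> return 61
  count(k=4) -> return 61  (same call as traced above)
-> return 125

Final answer: 125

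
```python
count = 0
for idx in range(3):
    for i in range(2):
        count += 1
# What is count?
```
Trace:
  count=0
  count=1, idx=0, i=0
  count=2, idx=0, i=1
  count=3, idx=1, i=0
  count=4, idx=1, i=1
  count=5, idx=2, i=0
  count=6, idx=2, i=1

Final answer: 6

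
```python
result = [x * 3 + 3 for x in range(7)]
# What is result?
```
Trace:
  x=0
  x=1
  x=2
  x=3
  x=4
  x=5
  x=6
  result=[3, 6, 9, 12, 15, 18, 21]

Final answer: [3, 6, 9, 12, 15, 18, 21]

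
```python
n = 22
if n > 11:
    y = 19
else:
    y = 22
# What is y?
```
Trace:
  n=22
  n=22, y=19

Final answer: 19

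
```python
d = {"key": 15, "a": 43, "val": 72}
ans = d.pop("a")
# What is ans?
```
Trace:
  d={'key': 15, 'a': 43, 'val': 72}
  d={'key': 15, 'val': 72}, ans=43

Final answer: 43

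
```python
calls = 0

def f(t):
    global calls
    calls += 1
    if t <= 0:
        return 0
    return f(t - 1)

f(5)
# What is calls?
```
Call trace:
f(t=5)
  f(t=4)
    f(t=3)
      f(t=2)
        f(t=1)
          f(t=0)
          -> return 0
        -> return 0
      -> return 0
    -> return 0
  -> return 0
-> return 0

calls is incremented once per call. f is entered once for each t = 5, 4, 3, 2, 1, 0 (the t <= 0 call returns without recursing), i.e. 5 + 1 calls.
calls = 6

Final answer: 6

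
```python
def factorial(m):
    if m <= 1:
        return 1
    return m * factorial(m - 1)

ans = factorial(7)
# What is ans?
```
Call trace:
factorial(m=7)
  factorial(m=6)
    factorial(m=5)
      factorial(m=4)
        factorial(m=3)
          factorial(m=2)
            factorial(m=1)
            -> return 1
          -> return 2
        -> return 6
      -> return 24
    -> return 120
  -> return 720
-> return 5040

Final answer: 5040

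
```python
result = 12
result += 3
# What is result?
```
Trace:
  result=12
  result=15

Final answer: 15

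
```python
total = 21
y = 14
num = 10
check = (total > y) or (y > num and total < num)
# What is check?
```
Trace:
  total=21
  total=21, y=14
  total=21, y=14, num=10
  total=21, y=14, num=10, check=True

Final answer: True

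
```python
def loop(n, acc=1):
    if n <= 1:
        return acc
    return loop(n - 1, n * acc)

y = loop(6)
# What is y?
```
Call trace:
loop(n=6, acc=1)
  loop(n=5, acc=6)
    loop(n=4, acc=30)
      loop(n=3, acc=120)
        loop(n=2, acc=360)
          loop(n=1, acc=720)
          -> return 720
        -> return 720
      -> return 720
    -> return 720
  -> return 720
-> return 720

Final answer: 720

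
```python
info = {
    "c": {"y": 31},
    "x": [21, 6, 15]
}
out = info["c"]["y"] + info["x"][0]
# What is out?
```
Trace:
  info={'c': {'y': 31}, 'x': [21, 6, 15]}
  info={'c': {'y': 31}, 'x': [21, 6, 15]}, out=52

Final answer: 52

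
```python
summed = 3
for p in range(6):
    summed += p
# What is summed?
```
Trace:
  summed=3
  summed=3, p=0
  summed=4, p=1
  summed=6, p=2
  summed=9, p=3
  summed=13, p=4
  summed=18, p=5

Final answer: 18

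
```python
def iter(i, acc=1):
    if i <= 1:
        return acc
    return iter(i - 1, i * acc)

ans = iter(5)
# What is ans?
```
Call trace:
iter(i=5, acc=1)
  iter(i=4, acc=5)
    iter(i=3, acc=20)
      iter(i=2, acc=60)
        iter(i=1, acc=120)
        -> return 120
      -> return 120
    -> return 120
  -> return 120
-> return 120

Final answer: 120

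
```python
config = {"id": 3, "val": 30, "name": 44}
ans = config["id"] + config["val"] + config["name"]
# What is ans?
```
Trace:
  config={'id': 3, 'val': 30, 'name': 44}
  config={'id': 3, 'val': 30, 'name': 44}, ans=77

Final answer: 77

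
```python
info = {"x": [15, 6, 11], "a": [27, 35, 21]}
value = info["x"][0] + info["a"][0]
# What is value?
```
Trace:
  info={'x': [15, 6, 11], 'a': [27, 35, 21]}
  info={'x': [15, 6, 11], 'a': [27, 35, 21]}, value=42

Final answer: 42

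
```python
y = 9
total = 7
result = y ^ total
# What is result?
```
Trace:
  y=9
  y=9, total=7
  y=9, total=7, result=14

Final answer: 14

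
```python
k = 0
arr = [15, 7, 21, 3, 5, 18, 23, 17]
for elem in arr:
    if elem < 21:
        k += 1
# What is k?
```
Trace:
  k=0
  k=1, elem=15
  k=2, elem=7
  k=2, elem=21
  k=3, elem=3
  k=4, elem=5
  k=5, elem=18
  k=5, elem=23
  k=6, elem=17

Final answer: 6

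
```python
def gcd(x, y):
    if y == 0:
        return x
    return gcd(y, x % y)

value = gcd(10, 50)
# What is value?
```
Call trace:
gcd(x=10, y=50)
  gcd(x=50, y=10)
    gcd(x=10, y=0)
    -> return 10
  -> return 10
-> return 10

Final answer: 10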